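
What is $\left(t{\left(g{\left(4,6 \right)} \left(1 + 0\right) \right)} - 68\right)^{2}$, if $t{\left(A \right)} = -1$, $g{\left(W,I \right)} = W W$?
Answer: $4761$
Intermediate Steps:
$g{\left(W,I \right)} = W^{2}$
$\left(t{\left(g{\left(4,6 \right)} \left(1 + 0\right) \right)} - 68\right)^{2} = \left(-1 - 68\right)^{2} = \left(-69\right)^{2} = 4761$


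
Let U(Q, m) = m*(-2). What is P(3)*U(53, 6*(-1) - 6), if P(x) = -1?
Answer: -24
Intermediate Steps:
U(Q, m) = -2*m
P(3)*U(53, 6*(-1) - 6) = -(-2)*(6*(-1) - 6) = -(-2)*(-6 - 6) = -(-2)*(-12) = -1*24 = -24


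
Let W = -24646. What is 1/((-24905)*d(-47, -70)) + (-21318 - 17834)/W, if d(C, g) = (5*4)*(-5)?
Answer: 48754040323/30690431500 ≈ 1.5886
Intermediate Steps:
d(C, g) = -100 (d(C, g) = 20*(-5) = -100)
1/((-24905)*d(-47, -70)) + (-21318 - 17834)/W = 1/(-24905*(-100)) + (-21318 - 17834)/(-24646) = -1/24905*(-1/100) - 39152*(-1/24646) = 1/2490500 + 19576/12323 = 48754040323/30690431500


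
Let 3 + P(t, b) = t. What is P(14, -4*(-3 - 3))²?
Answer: 121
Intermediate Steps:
P(t, b) = -3 + t
P(14, -4*(-3 - 3))² = (-3 + 14)² = 11² = 121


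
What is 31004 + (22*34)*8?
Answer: 36988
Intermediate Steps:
31004 + (22*34)*8 = 31004 + 748*8 = 31004 + 5984 = 36988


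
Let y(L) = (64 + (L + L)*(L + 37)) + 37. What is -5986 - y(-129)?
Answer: -29823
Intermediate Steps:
y(L) = 101 + 2*L*(37 + L) (y(L) = (64 + (2*L)*(37 + L)) + 37 = (64 + 2*L*(37 + L)) + 37 = 101 + 2*L*(37 + L))
-5986 - y(-129) = -5986 - (101 + 2*(-129)**2 + 74*(-129)) = -5986 - (101 + 2*16641 - 9546) = -5986 - (101 + 33282 - 9546) = -5986 - 1*23837 = -5986 - 23837 = -29823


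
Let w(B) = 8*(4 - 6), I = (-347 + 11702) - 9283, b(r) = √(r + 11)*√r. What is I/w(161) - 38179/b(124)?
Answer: -259/2 - 38179*√465/2790 ≈ -424.58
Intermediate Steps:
b(r) = √r*√(11 + r) (b(r) = √(11 + r)*√r = √r*√(11 + r))
I = 2072 (I = 11355 - 9283 = 2072)
w(B) = -16 (w(B) = 8*(-2) = -16)
I/w(161) - 38179/b(124) = 2072/(-16) - 38179*√31/(62*√(11 + 124)) = 2072*(-1/16) - 38179*√465/2790 = -259/2 - 38179*√465/2790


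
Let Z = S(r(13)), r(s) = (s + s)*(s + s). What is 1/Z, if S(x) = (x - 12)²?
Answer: 1/440896 ≈ 2.2681e-6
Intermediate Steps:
r(s) = 4*s² (r(s) = (2*s)*(2*s) = 4*s²)
S(x) = (-12 + x)²
Z = 440896 (Z = (-12 + 4*13²)² = (-12 + 4*169)² = (-12 + 676)² = 664² = 440896)
1/Z = 1/440896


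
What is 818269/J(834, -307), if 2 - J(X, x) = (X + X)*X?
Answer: -818269/1391110 ≈ -0.58821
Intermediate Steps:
J(X, x) = 2 - 2*X² (J(X, x) = 2 - (X + X)*X = 2 - 2*X*X = 2 - 2*X²)
818269/J(834, -307) = 818269/(2 - 2*834²) = 818269/(2 - 2*695556) = 818269/(2 - 1391112) = 818269/(-1391110) = 818269*(-1/1391110) = -818269/1391110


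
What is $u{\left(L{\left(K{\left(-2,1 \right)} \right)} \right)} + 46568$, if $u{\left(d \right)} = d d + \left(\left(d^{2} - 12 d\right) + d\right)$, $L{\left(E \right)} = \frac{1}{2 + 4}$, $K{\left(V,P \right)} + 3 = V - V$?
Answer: $\frac{419096}{9} \approx 46566.0$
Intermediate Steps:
$K{\left(V,P \right)} = -3$ ($K{\left(V,P \right)} = -3 + \left(V - V\right) = -3 + 0 = -3$)
$L{\left(E \right)} = \frac{1}{6}$
$u{\left(d \right)} = - 11 d + 2 d^{2}$ ($u{\left(d \right)} = d^{2} + \left(d^{2} - 11 d\right) = - 11 d + 2 d^{2}$)
$u{\left(L{\left(K{\left(-2,1 \right)} \right)} \right)} + 46568 = \frac{-11 + 2 \cdot \frac{1}{6}}{6} + 46568 = \frac{-11 + \frac{1}{3}}{6} + 46568 = \frac{1}{6} \left(- \frac{32}{3}\right) + 46568 = - \frac{16}{9} + 46568 = \frac{419096}{9}$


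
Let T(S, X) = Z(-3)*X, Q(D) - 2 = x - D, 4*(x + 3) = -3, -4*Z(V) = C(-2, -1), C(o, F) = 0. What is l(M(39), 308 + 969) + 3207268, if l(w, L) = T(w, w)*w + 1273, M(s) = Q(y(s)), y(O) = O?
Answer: 3208541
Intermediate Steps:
Z(V) = 0 (Z(V) = -1/4*0 = 0)
x = -15/4 (x = -3 + (1/4)*(-3) = -3 - 3/4 = -15/4 ≈ -3.7500)
Q(D) = -7/4 - D (Q(D) = 2 + (-15/4 - D) = -7/4 - D)
M(s) = -7/4 - s
T(S, X) = 0 (T(S, X) = 0*X = 0)
l(w, L) = 1273 (l(w, L) = 0*w + 1273 = 0 + 1273 = 1273)
l(M(39), 308 + 969) + 3207268 = 1273 + 3207268 = 3208541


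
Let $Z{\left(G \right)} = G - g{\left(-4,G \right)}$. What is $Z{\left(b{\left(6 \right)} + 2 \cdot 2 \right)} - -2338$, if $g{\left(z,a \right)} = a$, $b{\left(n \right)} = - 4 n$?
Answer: $2338$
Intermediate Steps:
$Z{\left(G \right)} = 0$ ($Z{\left(G \right)} = G - G = 0$)
$Z{\left(b{\left(6 \right)} + 2 \cdot 2 \right)} - -2338 = 0 - -2338 = 0 + 2338 = 2338$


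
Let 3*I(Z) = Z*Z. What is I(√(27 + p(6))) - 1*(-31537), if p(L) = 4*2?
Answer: 94646/3 ≈ 31549.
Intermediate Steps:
p(L) = 8
I(Z) = Z²/3 (I(Z) = (Z*Z)/3 = Z²/3)
I(√(27 + p(6))) - 1*(-31537) = (√(27 + 8))²/3 - 1*(-31537) = (√35)²/3 + 31537 = (⅓)*35 + 31537 = 35/3 + 31537 = 94646/3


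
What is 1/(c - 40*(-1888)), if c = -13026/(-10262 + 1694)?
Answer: 1428/107844731 ≈ 1.3241e-5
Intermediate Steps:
c = 2171/1428 (c = -13026/(-8568) = -13026*(-1/8568) = 2171/1428 ≈ 1.5203)
1/(c - 40*(-1888)) = 1/(2171/1428 - 40*(-1888)) = 1/(2171/1428 + 75520) = 1/(107844731/1428) = 1428/107844731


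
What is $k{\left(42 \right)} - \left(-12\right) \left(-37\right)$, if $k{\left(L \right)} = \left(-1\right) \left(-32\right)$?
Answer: $-412$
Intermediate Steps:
$k{\left(L \right)} = 32$
$k{\left(42 \right)} - \left(-12\right) \left(-37\right) = 32 - \left(-12\right) \left(-37\right) = 32 - 444 = -412$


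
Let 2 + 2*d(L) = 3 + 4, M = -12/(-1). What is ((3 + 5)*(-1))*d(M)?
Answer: -20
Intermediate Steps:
M = 12 (M = -12*(-1) = 12)
d(L) = 5/2 (d(L) = -1 + (3 + 4)/2 = -1 + (½)*7 = -1 + 7/2 = 5/2)
((3 + 5)*(-1))*d(M) = ((3 + 5)*(-1))*(5/2) = (8*(-1))*(5/2) = -8*5/2 = -20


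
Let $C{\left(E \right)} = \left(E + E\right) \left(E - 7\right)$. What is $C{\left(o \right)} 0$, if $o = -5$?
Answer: $0$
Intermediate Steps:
$C{\left(E \right)} = 2 E \left(-7 + E\right)$
$C{\left(o \right)} 0 = 2 \left(-5\right) \left(-7 - 5\right) 0 = 2 \left(-5\right) \left(-12\right) 0 = 120 \cdot 0 = 0$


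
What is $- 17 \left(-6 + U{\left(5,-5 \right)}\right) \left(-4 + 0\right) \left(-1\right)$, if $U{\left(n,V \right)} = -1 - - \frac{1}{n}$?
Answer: $\frac{2312}{5} \approx 462.4$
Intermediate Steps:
$U{\left(n,V \right)} = -1 + \frac{1}{n}$
$- 17 \left(-6 + U{\left(5,-5 \right)}\right) \left(-4 + 0\right) \left(-1\right) = - 17 \left(-6 + \frac{1 - 5}{5}\right) \left(-4 + 0\right) \left(-1\right) = - 17 \left(-6 + \frac{1 - 5}{5}\right) \left(-4\right) \left(-1\right) = - 17 \left(-6 + \frac{1}{5} \left(-4\right)\right) \left(-4\right) \left(-1\right) = - 17 \left(-6 - \frac{4}{5}\right) \left(-4\right) \left(-1\right) = - 17 \left(\left(- \frac{34}{5}\right) \left(-4\right)\right) \left(-1\right) = \left(-17\right) \frac{136}{5} \left(-1\right) = \left(- \frac{2312}{5}\right) \left(-1\right) = \frac{2312}{5}$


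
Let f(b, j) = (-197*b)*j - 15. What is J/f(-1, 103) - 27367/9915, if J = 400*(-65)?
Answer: -203170823/50259135 ≈ -4.0425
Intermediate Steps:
J = -26000
f(b, j) = -15 - 197*b*j (f(b, j) = -197*b*j - 15 = -15 - 197*b*j)
J/f(-1, 103) - 27367/9915 = -26000/(-15 - 197*(-1)*103) - 27367/9915 = -26000/(-15 + 20291) - 27367*1/9915 = -26000/20276 - 27367/9915 = -26000*1/20276 - 27367/9915 = -6500/5069 - 27367/9915 = -203170823/50259135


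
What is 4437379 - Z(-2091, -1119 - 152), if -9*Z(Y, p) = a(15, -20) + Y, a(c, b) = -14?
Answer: 39934306/9 ≈ 4.4371e+6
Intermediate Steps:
Z(Y, p) = 14/9 - Y/9 (Z(Y, p) = -(-14 + Y)/9 = 14/9 - Y/9)
4437379 - Z(-2091, -1119 - 152) = 4437379 - (14/9 - 1/9*(-2091)) = 4437379 - (14/9 + 697/3) = 4437379 - 1*2105/9 = 4437379 - 2105/9 = 39934306/9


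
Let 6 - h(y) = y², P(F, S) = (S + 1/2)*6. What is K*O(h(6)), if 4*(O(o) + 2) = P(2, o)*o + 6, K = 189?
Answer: 250803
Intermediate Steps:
P(F, S) = 3 + 6*S (P(F, S) = (S + 1*(½))*6 = (S + ½)*6 = (½ + S)*6 = 3 + 6*S)
h(y) = 6 - y²
O(o) = -½ + o*(3 + 6*o)/4 (O(o) = -2 + ((3 + 6*o)*o + 6)/4 = -2 + (o*(3 + 6*o) + 6)/4 = -2 + (6 + o*(3 + 6*o))/4 = -2 + (3/2 + o*(3 + 6*o)/4) = -½ + o*(3 + 6*o)/4)
K*O(h(6)) = 189*(-½ + 3*(6 - 1*6²)*(1 + 2*(6 - 1*6²))/4) = 189*(-½ + 3*(6 - 1*36)*(1 + 2*(6 - 1*36))/4) = 189*(-½ + 3*(6 - 36)*(1 + 2*(6 - 36))/4) = 189*(-½ + (¾)*(-30)*(1 + 2*(-30))) = 189*(-½ + (¾)*(-30)*(1 - 60)) = 189*(-½ + (¾)*(-30)*(-59)) = 189*(-½ + 2655/2) = 189*1327 = 250803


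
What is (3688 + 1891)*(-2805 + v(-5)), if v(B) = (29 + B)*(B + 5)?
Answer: -15649095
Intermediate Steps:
v(B) = (5 + B)*(29 + B) (v(B) = (29 + B)*(5 + B) = (5 + B)*(29 + B))
(3688 + 1891)*(-2805 + v(-5)) = (3688 + 1891)*(-2805 + (145 + (-5)² + 34*(-5))) = 5579*(-2805 + (145 + 25 - 170)) = 5579*(-2805 + 0) = 5579*(-2805) = -15649095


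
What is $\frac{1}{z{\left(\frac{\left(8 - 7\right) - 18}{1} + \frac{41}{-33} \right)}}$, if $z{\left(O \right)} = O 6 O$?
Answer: $\frac{363}{724808} \approx 0.00050082$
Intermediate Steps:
$z{\left(O \right)} = 6 O^{2}$ ($z{\left(O \right)} = 6 O O = 6 O^{2}$)
$\frac{1}{z{\left(\frac{\left(8 - 7\right) - 18}{1} + \frac{41}{-33} \right)}} = \frac{1}{6 \left(\frac{\left(8 - 7\right) - 18}{1} + \frac{41}{-33}\right)^{2}} = \frac{1}{6 \left(\left(1 - 18\right) 1 + 41 \left(- \frac{1}{33}\right)\right)^{2}} = \frac{1}{6 \left(\left(-17\right) 1 - \frac{41}{33}\right)^{2}} = \frac{1}{6 \left(-17 - \frac{41}{33}\right)^{2}} = \frac{1}{6 \left(- \frac{602}{33}\right)^{2}} = \frac{1}{6 \cdot \frac{362404}{1089}} = \frac{1}{\frac{724808}{363}} = \frac{363}{724808}$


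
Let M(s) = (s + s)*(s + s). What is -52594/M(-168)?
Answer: -26297/56448 ≈ -0.46586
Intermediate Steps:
M(s) = 4*s² (M(s) = (2*s)*(2*s) = 4*s²)
-52594/M(-168) = -52594/(4*(-168)²) = -52594/(4*28224) = -52594/112896 = -52594*1/112896 = -26297/56448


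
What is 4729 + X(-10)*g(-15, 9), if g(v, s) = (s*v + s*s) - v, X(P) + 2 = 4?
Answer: 4651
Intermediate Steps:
X(P) = 2 (X(P) = -2 + 4 = 2)
g(v, s) = s² - v + s*v (g(v, s) = (s*v + s²) - v = (s² + s*v) - v = s² - v + s*v)
4729 + X(-10)*g(-15, 9) = 4729 + 2*(9² - 1*(-15) + 9*(-15)) = 4729 + 2*(81 + 15 - 135) = 4729 + 2*(-39) = 4729 - 78 = 4651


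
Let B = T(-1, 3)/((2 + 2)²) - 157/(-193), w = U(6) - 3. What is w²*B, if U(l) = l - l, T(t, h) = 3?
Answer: 27819/3088 ≈ 9.0087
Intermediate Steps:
U(l) = 0
w = -3 (w = 0 - 3 = -3)
B = 3091/3088 (B = 3/((2 + 2)²) - 157/(-193) = 3/(4²) - 157*(-1/193) = 3/16 + 157/193 = 3091/3088 ≈ 1.0010)
w²*B = (-3)²*(3091/3088) = 9*(3091/3088) = 27819/3088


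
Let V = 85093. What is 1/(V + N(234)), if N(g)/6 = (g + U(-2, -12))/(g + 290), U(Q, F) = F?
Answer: 131/11147516 ≈ 1.1752e-5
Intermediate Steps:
N(g) = 6*(-12 + g)/(290 + g) (N(g) = 6*((g - 12)/(g + 290)) = 6*((-12 + g)/(290 + g)) = 6*(-12 + g)/(290 + g))
1/(V + N(234)) = 1/(85093 + 6*(-12 + 234)/(290 + 234)) = 1/(85093 + 6*222/524) = 1/(85093 + 6*(1/524)*222) = 1/(85093 + 333/131) = 1/(11147516/131) = 131/11147516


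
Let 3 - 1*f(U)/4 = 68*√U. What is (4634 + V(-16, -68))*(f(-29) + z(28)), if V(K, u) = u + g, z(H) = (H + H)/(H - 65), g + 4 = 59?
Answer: 1792948/37 - 1256912*I*√29 ≈ 48458.0 - 6.7687e+6*I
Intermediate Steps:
g = 55 (g = -4 + 59 = 55)
z(H) = 2*H/(-65 + H) (z(H) = (2*H)/(-65 + H) = 2*H/(-65 + H))
f(U) = 12 - 272*√U
V(K, u) = 55 + u (V(K, u) = u + 55 = 55 + u)
(4634 + V(-16, -68))*(f(-29) + z(28)) = (4634 + (55 - 68))*((12 - 272*I*√29) + 2*28/(-65 + 28)) = (4634 - 13)*((12 - 272*I*√29) + 2*28/(-37)) = 4621*((12 - 272*I*√29) + 2*28*(-1/37)) = 4621*((12 - 272*I*√29) - 56/37) = 4621*(388/37 - 272*I*√29) = 1792948/37 - 1256912*I*√29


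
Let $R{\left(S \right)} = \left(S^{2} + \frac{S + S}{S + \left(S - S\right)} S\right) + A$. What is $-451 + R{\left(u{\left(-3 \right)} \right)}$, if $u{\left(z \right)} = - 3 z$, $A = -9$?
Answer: $-361$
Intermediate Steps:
$R{\left(S \right)} = -9 + S^{2} + 2 S$ ($R{\left(S \right)} = \left(S^{2} + \frac{S + S}{S + \left(S - S\right)} S\right) - 9 = \left(S^{2} + \frac{2 S}{S + 0} S\right) - 9 = \left(S^{2} + \frac{2 S}{S} S\right) - 9 = \left(S^{2} + 2 S\right) - 9 = -9 + S^{2} + 2 S$)
$-451 + R{\left(u{\left(-3 \right)} \right)} = -451 + \left(-9 + \left(\left(-3\right) \left(-3\right)\right)^{2} + 2 \left(\left(-3\right) \left(-3\right)\right)\right) = -451 + \left(-9 + 9^{2} + 2 \cdot 9\right) = -451 + \left(-9 + 81 + 18\right) = -451 + 90 = -361$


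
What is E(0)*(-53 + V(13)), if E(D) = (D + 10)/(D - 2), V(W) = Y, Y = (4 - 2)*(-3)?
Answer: 295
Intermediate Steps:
Y = -6 (Y = 2*(-3) = -6)
V(W) = -6
E(D) = (10 + D)/(-2 + D)
E(0)*(-53 + V(13)) = ((10 + 0)/(-2 + 0))*(-53 - 6) = (10/(-2))*(-59) = -1/2*10*(-59) = -5*(-59) = 295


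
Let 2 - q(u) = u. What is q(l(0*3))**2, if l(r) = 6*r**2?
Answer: 4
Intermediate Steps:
q(u) = 2 - u
q(l(0*3))**2 = (2 - 6*(0*3)**2)**2 = (2 - 6*0**2)**2 = (2 - 6*0)**2 = (2 - 1*0)**2 = (2 + 0)**2 = 2**2 = 4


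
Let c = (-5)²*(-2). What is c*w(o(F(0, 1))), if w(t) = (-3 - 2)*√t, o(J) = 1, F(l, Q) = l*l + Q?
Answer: 250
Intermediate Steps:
F(l, Q) = Q + l² (F(l, Q) = l² + Q = Q + l²)
w(t) = -5*√t
c = -50 (c = 25*(-2) = -50)
c*w(o(F(0, 1))) = -(-250)*√1 = -(-250) = -50*(-5) = 250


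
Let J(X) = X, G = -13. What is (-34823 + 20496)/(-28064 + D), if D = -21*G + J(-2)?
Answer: 14327/27793 ≈ 0.51549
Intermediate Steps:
D = 271 (D = -21*(-13) - 2 = 273 - 2 = 271)
(-34823 + 20496)/(-28064 + D) = (-34823 + 20496)/(-28064 + 271) = -14327/(-27793) = -14327*(-1/27793) = 14327/27793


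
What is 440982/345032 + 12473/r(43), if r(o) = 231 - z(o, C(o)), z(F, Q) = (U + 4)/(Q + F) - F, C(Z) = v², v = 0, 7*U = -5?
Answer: 665869115909/14224116716 ≈ 46.813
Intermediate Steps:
U = -5/7 (U = (⅐)*(-5) = -5/7 ≈ -0.71429)
C(Z) = 0 (C(Z) = 0² = 0)
z(F, Q) = -F + 23/(7*(F + Q)) (z(F, Q) = (-5/7 + 4)/(Q + F) - F = 23/(7*(F + Q)) - F = -F + 23/(7*(F + Q)))
r(o) = 231 - (23/7 - o²)/o (r(o) = 231 - (23/7 - o² - 1*o*0)/(o + 0) = 231 - (23/7 - o² + 0)/o = 231 - (23/7 - o²)/o)
440982/345032 + 12473/r(43) = 440982/345032 + 12473/(231 + 43 - 23/7/43) = 440982*(1/345032) + 12473/(231 + 43 - 23/7*1/43) = 220491/172516 + 12473/(231 + 43 - 23/301) = 220491/172516 + 12473/(82451/301) = 220491/172516 + 12473*(301/82451) = 220491/172516 + 3754373/82451 = 665869115909/14224116716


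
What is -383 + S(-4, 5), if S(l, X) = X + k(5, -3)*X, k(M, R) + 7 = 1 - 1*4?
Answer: -428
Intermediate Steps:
k(M, R) = -10 (k(M, R) = -7 + (1 - 1*4) = -7 + (1 - 4) = -7 - 3 = -10)
S(l, X) = -9*X (S(l, X) = X - 10*X = -9*X)
-383 + S(-4, 5) = -383 - 9*5 = -383 - 45 = -428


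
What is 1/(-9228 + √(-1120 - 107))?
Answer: -3076/28385737 - I*√1227/85157211 ≈ -0.00010836 - 4.1134e-7*I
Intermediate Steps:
1/(-9228 + √(-1120 - 107)) = 1/(-9228 + √(-1227)) = 1/(-9228 + I*√1227)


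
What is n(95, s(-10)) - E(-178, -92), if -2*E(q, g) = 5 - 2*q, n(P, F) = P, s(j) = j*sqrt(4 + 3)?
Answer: 551/2 ≈ 275.50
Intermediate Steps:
s(j) = j*sqrt(7)
E(q, g) = -5/2 + q (E(q, g) = -(5 - 2*q)/2 = -5/2 + q)
n(95, s(-10)) - E(-178, -92) = 95 - (-5/2 - 178) = 95 - 1*(-361/2) = 95 + 361/2 = 551/2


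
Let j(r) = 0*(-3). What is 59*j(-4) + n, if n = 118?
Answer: 118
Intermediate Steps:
j(r) = 0
59*j(-4) + n = 59*0 + 118 = 0 + 118 = 118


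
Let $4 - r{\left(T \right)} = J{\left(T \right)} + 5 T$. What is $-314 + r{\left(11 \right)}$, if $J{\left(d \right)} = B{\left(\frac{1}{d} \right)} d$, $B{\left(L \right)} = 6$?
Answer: $-431$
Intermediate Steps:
$J{\left(d \right)} = 6 d$
$r{\left(T \right)} = 4 - 11 T$ ($r{\left(T \right)} = 4 - \left(6 T + 5 T\right) = 4 - 11 T$)
$-314 + r{\left(11 \right)} = -314 + \left(4 - 121\right) = -314 - 117 = -431$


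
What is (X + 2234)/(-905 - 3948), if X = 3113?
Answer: -5347/4853 ≈ -1.1018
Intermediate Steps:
(X + 2234)/(-905 - 3948) = (3113 + 2234)/(-905 - 3948) = 5347/(-4853) = 5347*(-1/4853) = -5347/4853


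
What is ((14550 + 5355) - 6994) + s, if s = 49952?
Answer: 62863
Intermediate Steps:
((14550 + 5355) - 6994) + s = ((14550 + 5355) - 6994) + 49952 = (19905 - 6994) + 49952 = 12911 + 49952 = 62863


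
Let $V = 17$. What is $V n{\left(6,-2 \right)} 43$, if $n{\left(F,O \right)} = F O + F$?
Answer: $-4386$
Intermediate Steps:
$n{\left(F,O \right)} = F + F O$
$V n{\left(6,-2 \right)} 43 = 17 \cdot 6 \left(1 - 2\right) 43 = 17 \cdot 6 \left(-1\right) 43 = 17 \left(-6\right) 43 = \left(-102\right) 43 = -4386$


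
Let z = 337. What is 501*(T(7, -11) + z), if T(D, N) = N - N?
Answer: 168837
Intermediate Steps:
T(D, N) = 0
501*(T(7, -11) + z) = 501*(0 + 337) = 501*337 = 168837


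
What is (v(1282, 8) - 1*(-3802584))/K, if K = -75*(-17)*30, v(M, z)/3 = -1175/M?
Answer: 1624969721/16345500 ≈ 99.414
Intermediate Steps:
v(M, z) = -3525/M (v(M, z) = 3*(-1175/M) = -3525/M)
K = 38250 (K = 1275*30 = 38250)
(v(1282, 8) - 1*(-3802584))/K = (-3525/1282 - 1*(-3802584))/38250 = (-3525*1/1282 + 3802584)*(1/38250) = (-3525/1282 + 3802584)*(1/38250) = (4874909163/1282)*(1/38250) = 1624969721/16345500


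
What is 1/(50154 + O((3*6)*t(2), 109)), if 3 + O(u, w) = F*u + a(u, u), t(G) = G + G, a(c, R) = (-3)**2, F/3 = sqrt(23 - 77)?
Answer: 1045/52469688 - 9*I*sqrt(6)/34979792 ≈ 1.9916e-5 - 6.3023e-7*I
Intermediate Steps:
F = 9*I*sqrt(6) (F = 3*sqrt(23 - 77) = 3*sqrt(-54) = 3*(3*I*sqrt(6)) = 9*I*sqrt(6) ≈ 22.045*I)
a(c, R) = 9
t(G) = 2*G
O(u, w) = 6 + 9*I*u*sqrt(6) (O(u, w) = -3 + ((9*I*sqrt(6))*u + 9) = -3 + (9*I*u*sqrt(6) + 9) = -3 + (9 + 9*I*u*sqrt(6)) = 6 + 9*I*u*sqrt(6))
1/(50154 + O((3*6)*t(2), 109)) = 1/(50154 + (6 + 9*I*((3*6)*(2*2))*sqrt(6))) = 1/(50154 + (6 + 9*I*(18*4)*sqrt(6))) = 1/(50154 + (6 + 9*I*72*sqrt(6))) = 1/(50154 + (6 + 648*I*sqrt(6))) = 1/(50160 + 648*I*sqrt(6))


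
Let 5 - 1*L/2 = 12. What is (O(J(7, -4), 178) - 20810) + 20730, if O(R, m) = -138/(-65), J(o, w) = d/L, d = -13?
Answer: -5062/65 ≈ -77.877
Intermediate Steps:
L = -14 (L = 10 - 2*12 = 10 - 24 = -14)
J(o, w) = 13/14 (J(o, w) = -13/(-14) = -13*(-1/14) = 13/14)
O(R, m) = 138/65 (O(R, m) = -138*(-1/65) = 138/65)
(O(J(7, -4), 178) - 20810) + 20730 = (138/65 - 20810) + 20730 = -1352512/65 + 20730 = -5062/65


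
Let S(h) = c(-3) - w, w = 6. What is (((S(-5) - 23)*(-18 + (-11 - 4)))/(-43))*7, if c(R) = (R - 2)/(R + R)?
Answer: -13013/86 ≈ -151.31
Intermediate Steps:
c(R) = (-2 + R)/(2*R) (c(R) = (-2 + R)/((2*R)) = (-2 + R)*(1/(2*R)) = (-2 + R)/(2*R))
S(h) = -31/6 (S(h) = (½)*(-2 - 3)/(-3) - 1*6 = (½)*(-⅓)*(-5) - 6 = ⅚ - 6 = -31/6)
(((S(-5) - 23)*(-18 + (-11 - 4)))/(-43))*7 = (((-31/6 - 23)*(-18 + (-11 - 4)))/(-43))*7 = (-169*(-18 - 15)/6*(-1/43))*7 = (-169/6*(-33)*(-1/43))*7 = ((1859/2)*(-1/43))*7 = -1859/86*7 = -13013/86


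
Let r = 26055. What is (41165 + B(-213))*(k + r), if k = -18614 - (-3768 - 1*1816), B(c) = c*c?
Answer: 1127105350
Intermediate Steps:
B(c) = c²
k = -13030 (k = -18614 - (-3768 - 1816) = -18614 - 1*(-5584) = -18614 + 5584 = -13030)
(41165 + B(-213))*(k + r) = (41165 + (-213)²)*(-13030 + 26055) = (41165 + 45369)*13025 = 86534*13025 = 1127105350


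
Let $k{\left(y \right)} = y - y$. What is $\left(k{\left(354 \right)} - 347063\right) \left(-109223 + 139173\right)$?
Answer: $-10394536850$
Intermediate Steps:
$k{\left(y \right)} = 0$
$\left(k{\left(354 \right)} - 347063\right) \left(-109223 + 139173\right) = \left(0 - 347063\right) \left(-109223 + 139173\right) = \left(-347063\right) 29950 = -10394536850$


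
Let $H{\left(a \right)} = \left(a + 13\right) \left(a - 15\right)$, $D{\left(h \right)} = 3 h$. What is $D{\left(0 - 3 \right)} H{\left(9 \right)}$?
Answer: $1188$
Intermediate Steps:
$H{\left(a \right)} = \left(-15 + a\right) \left(13 + a\right)$ ($H{\left(a \right)} = \left(13 + a\right) \left(-15 + a\right) = \left(-15 + a\right) \left(13 + a\right)$)
$D{\left(0 - 3 \right)} H{\left(9 \right)} = 3 \left(0 - 3\right) \left(-195 + 9^{2} - 18\right) = 3 \left(-3\right) \left(-195 + 81 - 18\right) = \left(-9\right) \left(-132\right) = 1188$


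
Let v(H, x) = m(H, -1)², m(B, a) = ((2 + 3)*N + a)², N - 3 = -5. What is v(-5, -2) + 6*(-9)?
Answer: 14587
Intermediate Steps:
N = -2 (N = 3 - 5 = -2)
m(B, a) = (-10 + a)² (m(B, a) = ((2 + 3)*(-2) + a)² = (5*(-2) + a)² = (-10 + a)²)
v(H, x) = 14641 (v(H, x) = ((-10 - 1)²)² = ((-11)²)² = 121² = 14641)
v(-5, -2) + 6*(-9) = 14641 + 6*(-9) = 14641 - 54 = 14587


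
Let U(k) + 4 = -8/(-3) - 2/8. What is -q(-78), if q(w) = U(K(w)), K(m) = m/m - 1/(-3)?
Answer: 19/12 ≈ 1.5833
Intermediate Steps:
K(m) = 4/3 (K(m) = 1 - 1*(-⅓) = 1 + ⅓ = 4/3)
U(k) = -19/12 (U(k) = -4 + (-8/(-3) - 2/8) = -4 + (-8*(-⅓) - 2*⅛) = -4 + (8/3 - ¼) = -4 + 29/12 = -19/12)
q(w) = -19/12
-q(-78) = -1*(-19/12) = 19/12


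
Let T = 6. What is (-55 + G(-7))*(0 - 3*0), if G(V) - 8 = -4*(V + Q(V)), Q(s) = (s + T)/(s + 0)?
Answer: 0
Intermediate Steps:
Q(s) = (6 + s)/s (Q(s) = (s + 6)/(s + 0) = (6 + s)/s)
G(V) = 8 - 4*V - 4*(6 + V)/V (G(V) = 8 - 4*(V + (6 + V)/V) = 8 + (-4*V - 4*(6 + V)/V) = 8 - 4*V - 4*(6 + V)/V)
(-55 + G(-7))*(0 - 3*0) = (-55 + (4 - 24/(-7) - 4*(-7)))*(0 - 3*0) = (-55 + (4 - 24*(-1/7) + 28))*(0 + 0) = (-55 + (4 + 24/7 + 28))*0 = (-55 + 248/7)*0 = -137/7*0 = 0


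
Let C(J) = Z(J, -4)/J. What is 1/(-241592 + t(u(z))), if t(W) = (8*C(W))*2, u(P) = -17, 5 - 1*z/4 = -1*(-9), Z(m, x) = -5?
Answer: -17/4106984 ≈ -4.1393e-6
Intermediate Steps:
z = -16 (z = 20 - (-4)*(-9) = 20 - 4*9 = 20 - 36 = -16)
C(J) = -5/J
t(W) = -80/W (t(W) = (8*(-5/W))*2 = -40/W*2 = -80/W)
1/(-241592 + t(u(z))) = 1/(-241592 - 80/(-17)) = 1/(-241592 - 80*(-1/17)) = 1/(-241592 + 80/17) = 1/(-4106984/17) = -17/4106984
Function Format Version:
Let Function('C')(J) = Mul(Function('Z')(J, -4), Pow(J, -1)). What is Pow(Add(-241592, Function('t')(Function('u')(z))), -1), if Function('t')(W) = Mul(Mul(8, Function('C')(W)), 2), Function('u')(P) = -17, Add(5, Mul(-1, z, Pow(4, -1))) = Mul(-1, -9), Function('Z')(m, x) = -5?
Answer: Rational(-17, 4106984) ≈ -4.1393e-6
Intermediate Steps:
z = -16 (z = Add(20, Mul(-4, Mul(-1, -9))) = Add(20, Mul(-4, 9)) = Add(20, -36) = -16)
Function('C')(J) = Mul(-5, Pow(J, -1))
Function('t')(W) = Mul(-80, Pow(W, -1)) (Function('t')(W) = Mul(Mul(8, Mul(-5, Pow(W, -1))), 2) = Mul(Mul(-40, Pow(W, -1)), 2) = Mul(-80, Pow(W, -1)))
Pow(Add(-241592, Function('t')(Function('u')(z))), -1) = Pow(Add(-241592, Mul(-80, Pow(-17, -1))), -1) = Pow(Add(-241592, Mul(-80, Rational(-1, 17))), -1) = Pow(Add(-241592, Rational(80, 17)), -1) = Pow(Rational(-4106984, 17), -1) = Rational(-17, 4106984)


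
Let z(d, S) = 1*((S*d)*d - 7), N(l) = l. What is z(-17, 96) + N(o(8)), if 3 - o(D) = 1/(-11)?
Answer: 305141/11 ≈ 27740.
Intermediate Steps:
o(D) = 34/11 (o(D) = 3 - 1/(-11) = 3 - 1*(-1/11) = 3 + 1/11 = 34/11)
z(d, S) = -7 + S*d**2 (z(d, S) = 1*(S*d**2 - 7) = 1*(-7 + S*d**2) = -7 + S*d**2)
z(-17, 96) + N(o(8)) = (-7 + 96*(-17)**2) + 34/11 = (-7 + 96*289) + 34/11 = (-7 + 27744) + 34/11 = 27737 + 34/11 = 305141/11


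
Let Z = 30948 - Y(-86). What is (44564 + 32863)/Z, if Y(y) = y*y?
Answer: 77427/23552 ≈ 3.2875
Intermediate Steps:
Y(y) = y**2
Z = 23552 (Z = 30948 - 1*(-86)**2 = 30948 - 1*7396 = 30948 - 7396 = 23552)
(44564 + 32863)/Z = (44564 + 32863)/23552 = 77427*(1/23552) = 77427/23552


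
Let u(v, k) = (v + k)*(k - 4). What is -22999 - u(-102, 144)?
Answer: -28879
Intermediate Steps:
u(v, k) = (-4 + k)*(k + v) (u(v, k) = (k + v)*(-4 + k) = (-4 + k)*(k + v))
-22999 - u(-102, 144) = -22999 - (144² - 4*144 - 4*(-102) + 144*(-102)) = -22999 - (20736 - 576 + 408 - 14688) = -22999 - 1*5880 = -22999 - 5880 = -28879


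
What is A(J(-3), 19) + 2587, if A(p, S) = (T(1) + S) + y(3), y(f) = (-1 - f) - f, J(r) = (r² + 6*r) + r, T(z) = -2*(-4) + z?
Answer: 2608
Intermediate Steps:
T(z) = 8 + z
J(r) = r² + 7*r
y(f) = -1 - 2*f
A(p, S) = 2 + S (A(p, S) = ((8 + 1) + S) + (-1 - 2*3) = (9 + S) + (-1 - 6) = (9 + S) - 7 = 2 + S)
A(J(-3), 19) + 2587 = (2 + 19) + 2587 = 21 + 2587 = 2608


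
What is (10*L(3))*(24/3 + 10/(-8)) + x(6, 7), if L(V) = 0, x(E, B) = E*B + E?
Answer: 48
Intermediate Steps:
x(E, B) = E + B*E (x(E, B) = B*E + E = E + B*E)
(10*L(3))*(24/3 + 10/(-8)) + x(6, 7) = (10*0)*(24/3 + 10/(-8)) + 6*(1 + 7) = 0*(24*(⅓) + 10*(-⅛)) + 6*8 = 0*(8 - 5/4) + 48 = 0*(27/4) + 48 = 0 + 48 = 48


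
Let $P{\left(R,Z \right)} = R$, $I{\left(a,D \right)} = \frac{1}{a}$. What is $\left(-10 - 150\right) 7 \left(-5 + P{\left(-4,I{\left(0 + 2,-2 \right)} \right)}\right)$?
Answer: $10080$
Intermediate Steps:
$\left(-10 - 150\right) 7 \left(-5 + P{\left(-4,I{\left(0 + 2,-2 \right)} \right)}\right) = \left(-10 - 150\right) 7 \left(-5 - 4\right) = - 160 \cdot 7 \left(-9\right) = \left(-160\right) \left(-63\right) = 10080$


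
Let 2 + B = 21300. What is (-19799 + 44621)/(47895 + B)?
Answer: 24822/69193 ≈ 0.35874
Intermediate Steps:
B = 21298 (B = -2 + 21300 = 21298)
(-19799 + 44621)/(47895 + B) = (-19799 + 44621)/(47895 + 21298) = 24822/69193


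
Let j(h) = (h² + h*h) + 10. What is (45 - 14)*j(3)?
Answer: 868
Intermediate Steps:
j(h) = 10 + 2*h² (j(h) = (h² + h²) + 10 = 2*h² + 10 = 10 + 2*h²)
(45 - 14)*j(3) = (45 - 14)*(10 + 2*3²) = 31*(10 + 2*9) = 31*(10 + 18) = 31*28 = 868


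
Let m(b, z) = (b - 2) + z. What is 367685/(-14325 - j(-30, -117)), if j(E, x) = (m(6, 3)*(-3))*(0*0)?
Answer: -73537/2865 ≈ -25.667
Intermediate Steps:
m(b, z) = -2 + b + z (m(b, z) = (-2 + b) + z = -2 + b + z)
j(E, x) = 0 (j(E, x) = ((-2 + 6 + 3)*(-3))*(0*0) = (7*(-3))*0 = -21*0 = 0)
367685/(-14325 - j(-30, -117)) = 367685/(-14325 - 1*0) = 367685/(-14325 + 0) = 367685/(-14325) = 367685*(-1/14325) = -73537/2865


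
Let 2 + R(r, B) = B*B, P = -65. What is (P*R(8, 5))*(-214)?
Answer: 319930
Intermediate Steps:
R(r, B) = -2 + B**2 (R(r, B) = -2 + B*B = -2 + B**2)
(P*R(8, 5))*(-214) = -65*(-2 + 5**2)*(-214) = -65*(-2 + 25)*(-214) = -65*23*(-214) = -1495*(-214) = 319930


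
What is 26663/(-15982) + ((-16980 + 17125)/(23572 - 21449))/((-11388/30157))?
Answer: -357254761121/193196201484 ≈ -1.8492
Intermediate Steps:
26663/(-15982) + ((-16980 + 17125)/(23572 - 21449))/((-11388/30157)) = 26663*(-1/15982) + (145/2123)/((-11388*1/30157)) = -26663/15982 + (145*(1/2123))/(-11388/30157) = -26663/15982 + (145/2123)*(-30157/11388) = -26663/15982 - 4372765/24176724 = -357254761121/193196201484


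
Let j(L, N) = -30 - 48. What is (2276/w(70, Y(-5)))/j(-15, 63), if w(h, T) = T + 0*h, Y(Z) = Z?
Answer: 1138/195 ≈ 5.8359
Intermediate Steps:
w(h, T) = T (w(h, T) = T + 0 = T)
j(L, N) = -78
(2276/w(70, Y(-5)))/j(-15, 63) = (2276/(-5))/(-78) = (2276*(-⅕))*(-1/78) = -2276/5*(-1/78) = 1138/195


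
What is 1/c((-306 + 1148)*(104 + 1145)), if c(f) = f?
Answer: 1/1051658 ≈ 9.5088e-7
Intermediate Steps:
1/c((-306 + 1148)*(104 + 1145)) = 1/((-306 + 1148)*(104 + 1145)) = 1/(842*1249) = 1/1051658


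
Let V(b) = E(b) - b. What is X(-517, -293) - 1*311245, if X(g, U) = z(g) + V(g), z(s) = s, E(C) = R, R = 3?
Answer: -311242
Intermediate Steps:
E(C) = 3
V(b) = 3 - b
X(g, U) = 3 (X(g, U) = g + (3 - g) = 3)
X(-517, -293) - 1*311245 = 3 - 1*311245 = 3 - 311245 = -311242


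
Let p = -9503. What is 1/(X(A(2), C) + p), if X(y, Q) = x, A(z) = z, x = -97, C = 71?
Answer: -1/9600 ≈ -0.00010417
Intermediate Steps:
X(y, Q) = -97
1/(X(A(2), C) + p) = 1/(-97 - 9503) = 1/(-9600) = -1/9600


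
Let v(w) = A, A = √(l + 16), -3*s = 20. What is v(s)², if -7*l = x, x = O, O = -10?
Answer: 122/7 ≈ 17.429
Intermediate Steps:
s = -20/3 (s = -⅓*20 = -20/3 ≈ -6.6667)
x = -10
l = 10/7 (l = -⅐*(-10) = 10/7 ≈ 1.4286)
A = √854/7 (A = √(10/7 + 16) = √(122/7) = √854/7 ≈ 4.1748)
v(w) = √854/7
v(s)² = (√854/7)² = 122/7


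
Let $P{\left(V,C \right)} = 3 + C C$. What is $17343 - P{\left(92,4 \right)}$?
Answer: $17324$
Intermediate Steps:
$P{\left(V,C \right)} = 3 + C^{2}$
$17343 - P{\left(92,4 \right)} = 17343 - \left(3 + 4^{2}\right) = 17343 - \left(3 + 16\right) = 17343 - 19 = 17324$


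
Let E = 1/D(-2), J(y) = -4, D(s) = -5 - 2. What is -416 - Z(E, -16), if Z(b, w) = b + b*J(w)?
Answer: -2915/7 ≈ -416.43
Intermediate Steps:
D(s) = -7
E = -⅐ (E = 1/(-7) = -⅐ ≈ -0.14286)
Z(b, w) = -3*b (Z(b, w) = b + b*(-4) = b - 4*b = -3*b)
-416 - Z(E, -16) = -416 - (-3)*(-1)/7 = -416 - 1*3/7 = -416 - 3/7 = -2915/7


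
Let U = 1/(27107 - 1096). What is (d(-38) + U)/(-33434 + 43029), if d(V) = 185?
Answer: 4812036/249575545 ≈ 0.019281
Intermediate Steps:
U = 1/26011 ≈ 3.8445e-5
(d(-38) + U)/(-33434 + 43029) = (185 + 1/26011)/(-33434 + 43029) = (4812036/26011)/9595 = (4812036/26011)*(1/9595) = 4812036/249575545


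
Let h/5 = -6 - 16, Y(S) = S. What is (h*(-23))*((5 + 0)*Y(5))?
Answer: 63250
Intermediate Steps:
h = -110 (h = 5*(-6 - 16) = 5*(-22) = -110)
(h*(-23))*((5 + 0)*Y(5)) = (-110*(-23))*((5 + 0)*5) = 2530*(5*5) = 2530*25 = 63250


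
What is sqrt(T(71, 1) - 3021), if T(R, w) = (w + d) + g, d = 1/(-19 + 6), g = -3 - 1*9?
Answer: I*sqrt(512421)/13 ≈ 55.064*I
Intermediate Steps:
g = -12 (g = -3 - 9 = -12)
d = -1/13 (d = 1/(-13) = -1/13 ≈ -0.076923)
T(R, w) = -157/13 + w (T(R, w) = (w - 1/13) - 12 = (-1/13 + w) - 12 = -157/13 + w)
sqrt(T(71, 1) - 3021) = sqrt((-157/13 + 1) - 3021) = sqrt(-144/13 - 3021) = sqrt(-39417/13) = I*sqrt(512421)/13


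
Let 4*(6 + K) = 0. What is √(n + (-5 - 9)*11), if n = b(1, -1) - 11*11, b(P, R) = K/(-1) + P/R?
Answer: 3*I*√30 ≈ 16.432*I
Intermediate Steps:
K = -6 (K = -6 + (¼)*0 = -6 + 0 = -6)
b(P, R) = 6 + P/R (b(P, R) = -6/(-1) + P/R = -6*(-1) + P/R = 6 + P/R)
n = -116 (n = (6 + 1/(-1)) - 11*11 = (6 + 1*(-1)) - 121 = (6 - 1) - 121 = 5 - 121 = -116)
√(n + (-5 - 9)*11) = √(-116 + (-5 - 9)*11) = √(-116 - 14*11) = √(-116 - 154) = √(-270) = 3*I*√30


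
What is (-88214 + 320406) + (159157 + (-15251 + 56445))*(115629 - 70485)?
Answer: 9044877736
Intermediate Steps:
(-88214 + 320406) + (159157 + (-15251 + 56445))*(115629 - 70485) = 232192 + (159157 + 41194)*45144 = 232192 + 200351*45144 = 232192 + 9044645544 = 9044877736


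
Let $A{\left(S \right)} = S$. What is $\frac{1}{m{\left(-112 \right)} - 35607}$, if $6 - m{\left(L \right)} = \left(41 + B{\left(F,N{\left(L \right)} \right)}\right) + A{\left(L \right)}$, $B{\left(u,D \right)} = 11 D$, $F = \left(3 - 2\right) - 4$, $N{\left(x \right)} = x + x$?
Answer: $- \frac{1}{33066} \approx -3.0243 \cdot 10^{-5}$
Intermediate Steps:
$N{\left(x \right)} = 2 x$
$F = -3$ ($F = 1 - 4 = -3$)
$m{\left(L \right)} = -35 - 23 L$ ($m{\left(L \right)} = 6 - \left(\left(41 + 11 \cdot 2 L\right) + L\right) = 6 - \left(\left(41 + 22 L\right) + L\right) = 6 - \left(41 + 23 L\right) = -35 - 23 L$)
$\frac{1}{m{\left(-112 \right)} - 35607} = \frac{1}{\left(-35 - -2576\right) - 35607} = \frac{1}{\left(-35 + 2576\right) - 35607} = \frac{1}{2541 - 35607} = \frac{1}{-33066} = - \frac{1}{33066}$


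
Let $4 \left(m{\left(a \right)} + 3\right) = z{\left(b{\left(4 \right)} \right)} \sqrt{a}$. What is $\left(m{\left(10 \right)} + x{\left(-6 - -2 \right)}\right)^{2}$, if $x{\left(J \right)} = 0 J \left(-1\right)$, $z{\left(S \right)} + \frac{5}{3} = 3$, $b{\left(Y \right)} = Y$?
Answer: $\frac{\left(9 - \sqrt{10}\right)^{2}}{9} \approx 3.7866$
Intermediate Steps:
$z{\left(S \right)} = \frac{4}{3}$ ($z{\left(S \right)} = - \frac{5}{3} + 3 = \frac{4}{3}$)
$m{\left(a \right)} = -3 + \frac{\sqrt{a}}{3}$ ($m{\left(a \right)} = -3 + \frac{\frac{4}{3} \sqrt{a}}{4} = -3 + \frac{\sqrt{a}}{3}$)
$x{\left(J \right)} = 0$ ($x{\left(J \right)} = 0 \left(-1\right) = 0$)
$\left(m{\left(10 \right)} + x{\left(-6 - -2 \right)}\right)^{2} = \left(\left(-3 + \frac{\sqrt{10}}{3}\right) + 0\right)^{2} = \left(-3 + \frac{\sqrt{10}}{3}\right)^{2}$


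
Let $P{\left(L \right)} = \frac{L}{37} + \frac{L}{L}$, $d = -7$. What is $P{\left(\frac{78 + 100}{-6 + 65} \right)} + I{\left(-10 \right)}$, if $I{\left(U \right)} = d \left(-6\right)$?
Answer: $\frac{94047}{2183} \approx 43.082$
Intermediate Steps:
$P{\left(L \right)} = 1 + \frac{L}{37}$ ($P{\left(L \right)} = L \frac{1}{37} + 1 = \frac{L}{37} + 1 = 1 + \frac{L}{37}$)
$I{\left(U \right)} = 42$ ($I{\left(U \right)} = \left(-7\right) \left(-6\right) = 42$)
$P{\left(\frac{78 + 100}{-6 + 65} \right)} + I{\left(-10 \right)} = \left(1 + \frac{\left(78 + 100\right) \frac{1}{-6 + 65}}{37}\right) + 42 = \left(1 + \frac{178 \cdot \frac{1}{59}}{37}\right) + 42 = \left(1 + \frac{1}{37} \cdot \frac{178}{59}\right) + 42 = \left(1 + \frac{178}{2183}\right) + 42 = \frac{2361}{2183} + 42 = \frac{94047}{2183}$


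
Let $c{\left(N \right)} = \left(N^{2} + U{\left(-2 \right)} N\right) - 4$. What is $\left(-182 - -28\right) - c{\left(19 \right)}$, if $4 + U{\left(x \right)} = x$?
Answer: $-397$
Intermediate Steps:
$U{\left(x \right)} = -4 + x$
$c{\left(N \right)} = -4 + N^{2} - 6 N$ ($c{\left(N \right)} = \left(N^{2} + \left(-4 - 2\right) N\right) - 4 = \left(N^{2} - 6 N\right) - 4 = -4 + N^{2} - 6 N$)
$\left(-182 - -28\right) - c{\left(19 \right)} = \left(-182 - -28\right) - \left(-4 + 19^{2} - 114\right) = \left(-182 + 28\right) - \left(-4 + 361 - 114\right) = -154 - 243 = -397$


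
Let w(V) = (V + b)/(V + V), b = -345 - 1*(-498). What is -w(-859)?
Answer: -353/859 ≈ -0.41094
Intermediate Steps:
b = 153 (b = -345 + 498 = 153)
w(V) = (153 + V)/(2*V) (w(V) = (V + 153)/(V + V) = (153 + V)/((2*V)) = (153 + V)*(1/(2*V)) = (153 + V)/(2*V))
-w(-859) = -(153 - 859)/(2*(-859)) = -(-1)*(-706)/(2*859) = -1*353/859 = -353/859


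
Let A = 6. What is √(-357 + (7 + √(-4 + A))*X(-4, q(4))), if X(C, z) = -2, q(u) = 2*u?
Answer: √(-371 - 2*√2) ≈ 19.335*I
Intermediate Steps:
√(-357 + (7 + √(-4 + A))*X(-4, q(4))) = √(-357 + (7 + √(-4 + 6))*(-2)) = √(-357 + (7 + √2)*(-2)) = √(-357 + (-14 - 2*√2)) = √(-371 - 2*√2)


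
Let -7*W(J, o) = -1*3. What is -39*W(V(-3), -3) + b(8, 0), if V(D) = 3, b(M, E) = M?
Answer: -61/7 ≈ -8.7143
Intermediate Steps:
W(J, o) = 3/7 (W(J, o) = -(-1)*3/7 = -⅐*(-3) = 3/7)
-39*W(V(-3), -3) + b(8, 0) = -39*3/7 + 8 = -117/7 + 8 = -61/7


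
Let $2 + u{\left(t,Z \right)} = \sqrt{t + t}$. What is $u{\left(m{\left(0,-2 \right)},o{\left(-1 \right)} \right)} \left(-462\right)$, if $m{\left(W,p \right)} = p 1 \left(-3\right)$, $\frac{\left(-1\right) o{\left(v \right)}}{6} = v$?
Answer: $924 - 924 \sqrt{3} \approx -676.42$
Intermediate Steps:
$o{\left(v \right)} = - 6 v$
$m{\left(W,p \right)} = - 3 p$ ($m{\left(W,p \right)} = p \left(-3\right) = - 3 p$)
$u{\left(t,Z \right)} = -2 + \sqrt{2} \sqrt{t}$ ($u{\left(t,Z \right)} = -2 + \sqrt{t + t} = -2 + \sqrt{2 t} = -2 + \sqrt{2} \sqrt{t}$)
$u{\left(m{\left(0,-2 \right)},o{\left(-1 \right)} \right)} \left(-462\right) = \left(-2 + \sqrt{2} \sqrt{\left(-3\right) \left(-2\right)}\right) \left(-462\right) = \left(-2 + \sqrt{2} \sqrt{6}\right) \left(-462\right) = \left(-2 + 2 \sqrt{3}\right) \left(-462\right) = 924 - 924 \sqrt{3}$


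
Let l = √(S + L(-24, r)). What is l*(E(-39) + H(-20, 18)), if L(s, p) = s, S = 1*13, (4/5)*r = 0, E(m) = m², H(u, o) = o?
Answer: 1539*I*√11 ≈ 5104.3*I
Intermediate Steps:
r = 0 (r = (5/4)*0 = 0)
S = 13
l = I*√11 (l = √(13 - 24) = √(-11) = I*√11 ≈ 3.3166*I)
l*(E(-39) + H(-20, 18)) = (I*√11)*((-39)² + 18) = (I*√11)*(1521 + 18) = (I*√11)*1539 = 1539*I*√11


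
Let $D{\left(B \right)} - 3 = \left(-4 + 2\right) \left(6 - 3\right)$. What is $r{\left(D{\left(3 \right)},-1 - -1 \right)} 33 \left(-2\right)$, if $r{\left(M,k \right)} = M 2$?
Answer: $396$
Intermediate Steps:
$D{\left(B \right)} = -3$ ($D{\left(B \right)} = 3 + \left(-4 + 2\right) \left(6 - 3\right) = 3 - 6 = -3$)
$r{\left(M,k \right)} = 2 M$
$r{\left(D{\left(3 \right)},-1 - -1 \right)} 33 \left(-2\right) = 2 \left(-3\right) 33 \left(-2\right) = \left(-6\right) 33 \left(-2\right) = \left(-198\right) \left(-2\right) = 396$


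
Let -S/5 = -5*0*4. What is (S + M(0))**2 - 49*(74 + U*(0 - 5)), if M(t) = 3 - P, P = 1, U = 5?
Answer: -2397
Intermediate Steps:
S = 0 (S = -5*(-5*0)*4 = -0*4 = -5*0 = 0)
M(t) = 2 (M(t) = 3 - 1*1 = 3 - 1 = 2)
(S + M(0))**2 - 49*(74 + U*(0 - 5)) = (0 + 2)**2 - 49*(74 + 5*(0 - 5)) = 2**2 - 49*(74 + 5*(-5)) = 4 - 49*(74 - 25) = 4 - 49*49 = 4 - 1*2401 = 4 - 2401 = -2397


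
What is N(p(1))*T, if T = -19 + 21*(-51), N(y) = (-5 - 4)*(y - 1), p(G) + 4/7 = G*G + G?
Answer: 29430/7 ≈ 4204.3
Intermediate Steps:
p(G) = -4/7 + G + G² (p(G) = -4/7 + (G*G + G) = -4/7 + (G² + G) = -4/7 + (G + G²) = -4/7 + G + G²)
N(y) = 9 - 9*y (N(y) = -9*(-1 + y) = 9 - 9*y)
T = -1090 (T = -19 - 1071 = -1090)
N(p(1))*T = (9 - 9*(-4/7 + 1 + 1²))*(-1090) = (9 - 9*(-4/7 + 1 + 1))*(-1090) = (9 - 9*10/7)*(-1090) = (9 - 90/7)*(-1090) = -27/7*(-1090) = 29430/7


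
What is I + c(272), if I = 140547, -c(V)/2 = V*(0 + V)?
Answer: -7421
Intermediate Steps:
c(V) = -2*V**2 (c(V) = -2*V*(0 + V) = -2*V*V = -2*V**2)
I + c(272) = 140547 - 2*272**2 = 140547 - 2*73984 = 140547 - 147968 = -7421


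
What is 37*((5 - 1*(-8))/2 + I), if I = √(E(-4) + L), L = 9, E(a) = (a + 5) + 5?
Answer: 481/2 + 37*√15 ≈ 383.80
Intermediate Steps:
E(a) = 10 + a (E(a) = (5 + a) + 5 = 10 + a)
I = √15 (I = √((10 - 4) + 9) = √(6 + 9) = √15 ≈ 3.8730)
37*((5 - 1*(-8))/2 + I) = 37*((5 - 1*(-8))/2 + √15) = 37*((5 + 8)*(½) + √15) = 37*(13*(½) + √15) = 37*(13/2 + √15) = 481/2 + 37*√15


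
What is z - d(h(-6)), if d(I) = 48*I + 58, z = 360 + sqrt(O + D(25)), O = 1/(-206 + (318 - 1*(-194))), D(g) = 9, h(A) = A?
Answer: 590 + sqrt(93670)/102 ≈ 593.00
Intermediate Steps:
O = 1/306 (O = 1/(-206 + (318 + 194)) = 1/(-206 + 512) = 1/306 ≈ 0.0032680)
z = 360 + sqrt(93670)/102 (z = 360 + sqrt(1/306 + 9) = 360 + sqrt(2755/306) = 360 + sqrt(93670)/102 ≈ 363.00)
d(I) = 58 + 48*I
z - d(h(-6)) = (360 + sqrt(93670)/102) - (58 + 48*(-6)) = (360 + sqrt(93670)/102) - (58 - 288) = (360 + sqrt(93670)/102) - 1*(-230) = (360 + sqrt(93670)/102) + 230 = 590 + sqrt(93670)/102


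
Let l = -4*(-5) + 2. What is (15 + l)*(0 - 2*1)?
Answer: -74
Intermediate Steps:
l = 22 (l = 20 + 2 = 22)
(15 + l)*(0 - 2*1) = (15 + 22)*(0 - 2*1) = 37*(0 - 2) = 37*(-2) = -74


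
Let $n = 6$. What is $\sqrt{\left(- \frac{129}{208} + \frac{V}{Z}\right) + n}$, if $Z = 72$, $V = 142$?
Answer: $\frac{\sqrt{178919}}{156} \approx 2.7115$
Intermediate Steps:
$\sqrt{\left(- \frac{129}{208} + \frac{V}{Z}\right) + n} = \sqrt{\left(- \frac{129}{208} + \frac{142}{72}\right) + 6} = \sqrt{\left(\left(-129\right) \frac{1}{208} + 142 \cdot \frac{1}{72}\right) + 6} = \sqrt{\left(- \frac{129}{208} + \frac{71}{36}\right) + 6} = \sqrt{\frac{2531}{1872} + 6} = \sqrt{\frac{13763}{1872}} = \frac{\sqrt{178919}}{156}$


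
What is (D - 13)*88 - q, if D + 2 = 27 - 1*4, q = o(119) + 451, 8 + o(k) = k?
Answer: 142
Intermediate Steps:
o(k) = -8 + k
q = 562 (q = (-8 + 119) + 451 = 111 + 451 = 562)
D = 21 (D = -2 + (27 - 1*4) = -2 + (27 - 4) = -2 + 23 = 21)
(D - 13)*88 - q = (21 - 13)*88 - 1*562 = 8*88 - 562 = 704 - 562 = 142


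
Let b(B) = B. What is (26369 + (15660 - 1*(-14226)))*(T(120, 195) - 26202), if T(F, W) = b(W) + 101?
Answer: -1457342030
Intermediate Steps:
T(F, W) = 101 + W (T(F, W) = W + 101 = 101 + W)
(26369 + (15660 - 1*(-14226)))*(T(120, 195) - 26202) = (26369 + (15660 - 1*(-14226)))*((101 + 195) - 26202) = (26369 + (15660 + 14226))*(296 - 26202) = (26369 + 29886)*(-25906) = 56255*(-25906) = -1457342030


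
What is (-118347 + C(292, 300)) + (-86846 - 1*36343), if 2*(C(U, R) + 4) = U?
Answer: -241394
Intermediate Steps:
C(U, R) = -4 + U/2
(-118347 + C(292, 300)) + (-86846 - 1*36343) = (-118347 + (-4 + (½)*292)) + (-86846 - 1*36343) = (-118347 + (-4 + 146)) + (-86846 - 36343) = (-118347 + 142) - 123189 = -118205 - 123189 = -241394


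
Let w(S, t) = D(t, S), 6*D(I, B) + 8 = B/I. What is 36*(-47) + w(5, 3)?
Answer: -30475/18 ≈ -1693.1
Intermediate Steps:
D(I, B) = -4/3 + B/(6*I) (D(I, B) = -4/3 + (B/I)/6 = -4/3 + B/(6*I))
w(S, t) = (S - 8*t)/(6*t)
36*(-47) + w(5, 3) = 36*(-47) + (⅙)*(5 - 8*3)/3 = -1692 + (⅙)*(⅓)*(5 - 24) = -1692 + (⅙)*(⅓)*(-19) = -1692 - 19/18 = -30475/18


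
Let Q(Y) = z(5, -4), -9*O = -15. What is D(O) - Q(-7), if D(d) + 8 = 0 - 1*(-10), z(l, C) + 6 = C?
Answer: 12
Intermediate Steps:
O = 5/3 (O = -⅑*(-15) = 5/3 ≈ 1.6667)
z(l, C) = -6 + C
D(d) = 2 (D(d) = -8 + (0 - 1*(-10)) = -8 + (0 + 10) = -8 + 10 = 2)
Q(Y) = -10 (Q(Y) = -6 - 4 = -10)
D(O) - Q(-7) = 2 - 1*(-10) = 2 + 10 = 12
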